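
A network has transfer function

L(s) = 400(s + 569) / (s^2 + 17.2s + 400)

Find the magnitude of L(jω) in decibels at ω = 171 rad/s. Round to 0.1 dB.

At s = jω = j171:
zero (s+569): 569 + j171 → |·| = √(569²+171²) = √353002 ≈ 594.14, ∠ = arctan(171/569) ≈ 16.73°
quadratic: (j171)² + 17.2·j171 + 400 = -28841 + j2941.2 → |·| ≈ 28991, ∠ ≈ 174.18°
|L| = 400 · 594.14 / 28991 ≈ 8.1976
Gain = 20 log₁₀(8.1976) ≈ 18.27 dB

18.3 dB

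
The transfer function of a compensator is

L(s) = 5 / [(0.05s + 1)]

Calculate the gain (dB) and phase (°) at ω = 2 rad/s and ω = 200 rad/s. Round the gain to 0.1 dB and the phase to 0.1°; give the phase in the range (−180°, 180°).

At ω = 2 rad/s:
pole (1 + j2·0.05) = 1 + j0.1 → |·| ≈ 1.005, ∠ ≈ 5.71°
|L| = 5 · 1 / (1.005) ≈ 4.9751
Gain = 20 log₁₀(4.9751) ≈ 13.94 dB
∠L = (0°) − (5.71°) = -5.71°

At ω = 200 rad/s:
pole (1 + j200·0.05) = 1 + j10 → |·| ≈ 10.05, ∠ ≈ 84.29°
|L| = 5 · 1 / (10.05) ≈ 0.49751
Gain = 20 log₁₀(0.49751) ≈ -6.06 dB
∠L = (0°) − (84.29°) = -84.29°

ω = 2: 13.9 dB, -5.7°; ω = 200: -6.1 dB, -84.3°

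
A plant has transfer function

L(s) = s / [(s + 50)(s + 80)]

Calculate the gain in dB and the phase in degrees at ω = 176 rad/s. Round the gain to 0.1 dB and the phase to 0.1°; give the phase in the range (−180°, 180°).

-46.1 dB, -49.7°

At s = jω = j176:
zero at origin: s = j176 → |·| = 176, ∠ = 90.00°
pole (s+50): 50 + j176 → |·| = √(50²+176²) = √33476 ≈ 182.96, ∠ = arctan(176/50) ≈ 74.14°
pole (s+80): 80 + j176 → |·| = √(80²+176²) = √37376 ≈ 193.33, ∠ = arctan(176/80) ≈ 65.56°
|L| = 1 · 176 / 35372 ≈ 0.0049757
Gain = 20 log₁₀(0.0049757) ≈ -46.06 dB
∠L = 90.00° − 139.70° = -49.70°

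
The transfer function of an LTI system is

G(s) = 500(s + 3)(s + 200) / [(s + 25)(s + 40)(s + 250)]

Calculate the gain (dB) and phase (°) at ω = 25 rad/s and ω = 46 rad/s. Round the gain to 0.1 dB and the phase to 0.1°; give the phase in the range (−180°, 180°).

At s = jω = j25:
zero (s+3): 3 + j25 → |·| = √(3²+25²) = √634 ≈ 25.179, ∠ = arctan(25/3) ≈ 83.16°
zero (s+200): 200 + j25 → |·| = √(200²+25²) = √40625 ≈ 201.56, ∠ = arctan(25/200) ≈ 7.13°
pole (s+25): 25 + j25 → |·| = √(25²+25²) = √1250 ≈ 35.355, ∠ = arctan(25/25) ≈ 45.00°
pole (s+40): 40 + j25 → |·| = √(40²+25²) = √2225 ≈ 47.17, ∠ = arctan(25/40) ≈ 32.01°
pole (s+250): 250 + j25 → |·| = √(250²+25²) = √63125 ≈ 251.25, ∠ = arctan(25/250) ≈ 5.71°
|G| = 500 · 5075.1 / 4.1901e+05 ≈ 6.0561
Gain = 20 log₁₀(6.0561) ≈ 15.64 dB
∠G = 90.29° − 82.72° = 7.57°

At s = jω = j46:
zero (s+3): 3 + j46 → |·| = √(3²+46²) = √2125 ≈ 46.098, ∠ = arctan(46/3) ≈ 86.27°
zero (s+200): 200 + j46 → |·| = √(200²+46²) = √42116 ≈ 205.22, ∠ = arctan(46/200) ≈ 12.95°
pole (s+25): 25 + j46 → |·| = √(25²+46²) = √2741 ≈ 52.355, ∠ = arctan(46/25) ≈ 61.48°
pole (s+40): 40 + j46 → |·| = √(40²+46²) = √3716 ≈ 60.959, ∠ = arctan(46/40) ≈ 48.99°
pole (s+250): 250 + j46 → |·| = √(250²+46²) = √64616 ≈ 254.2, ∠ = arctan(46/250) ≈ 10.43°
|G| = 500 · 9460.2 / 8.1128e+05 ≈ 5.8304
Gain = 20 log₁₀(5.8304) ≈ 15.31 dB
∠G = 99.22° − 120.90° = -21.68°

ω = 25: 15.6 dB, 7.6°; ω = 46: 15.3 dB, -21.7°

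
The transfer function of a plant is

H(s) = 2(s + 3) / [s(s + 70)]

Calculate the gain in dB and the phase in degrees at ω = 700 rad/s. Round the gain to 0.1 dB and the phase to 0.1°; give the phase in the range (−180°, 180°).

-50.9 dB, -84.5°

At s = jω = j700:
zero (s+3): 3 + j700 → |·| = √(3²+700²) = √490009 ≈ 700.01, ∠ = arctan(700/3) ≈ 89.75°
pole (s+70): 70 + j700 → |·| = √(70²+700²) = √494900 ≈ 703.49, ∠ = arctan(700/70) ≈ 84.29°
pole at origin: |s| = 700, ∠ = 90.00° (in denominator)
|H| = 2 · 700.01 / 4.9244e+05 ≈ 0.002843
Gain = 20 log₁₀(0.002843) ≈ -50.92 dB
∠H = 89.75° − 174.29° = -84.54°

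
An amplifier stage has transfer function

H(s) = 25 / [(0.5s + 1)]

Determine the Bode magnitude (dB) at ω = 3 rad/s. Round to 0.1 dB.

At ω = 3 rad/s:
pole (1 + j3·0.5) = 1 + j1.5 → |·| ≈ 1.8028, ∠ ≈ 56.31°
|H| = 25 · 1 / (1.8028) ≈ 13.867
Gain = 20 log₁₀(13.867) ≈ 22.84 dB

22.8 dB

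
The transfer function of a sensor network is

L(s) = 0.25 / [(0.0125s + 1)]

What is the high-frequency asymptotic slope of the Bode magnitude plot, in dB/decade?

-20 dB/decade

Each pole contributes −20 dB/decade at high frequency; each zero contributes +20 dB/decade.
Net: 0 zero(s) − 1 pole(s) → -20 dB/decade.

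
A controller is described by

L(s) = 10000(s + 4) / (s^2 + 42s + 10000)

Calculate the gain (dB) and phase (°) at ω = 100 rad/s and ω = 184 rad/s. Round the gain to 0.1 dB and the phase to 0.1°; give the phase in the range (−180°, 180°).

ω = 100: 47.5 dB, -2.3°; ω = 184: 37.3 dB, -73.3°

At s = jω = j100:
zero (s+4): 4 + j100 → |·| = √(4²+100²) = √10016 ≈ 100.08, ∠ = arctan(100/4) ≈ 87.71°
quadratic: (j100)² + 42·j100 + 10000 = 0 + j4200 → |·| ≈ 4200, ∠ ≈ 90.00°
|L| = 10000 · 100.08 / 4200 ≈ 238.29
Gain = 20 log₁₀(238.29) ≈ 47.54 dB
∠L = 87.71° − 90.00° = -2.29°

At s = jω = j184:
zero (s+4): 4 + j184 → |·| = √(4²+184²) = √33872 ≈ 184.04, ∠ = arctan(184/4) ≈ 88.75°
quadratic: (j184)² + 42·j184 + 10000 = -23856 + j7728 → |·| ≈ 25076, ∠ ≈ 162.05°
|L| = 10000 · 184.04 / 25076 ≈ 73.393
Gain = 20 log₁₀(73.393) ≈ 37.31 dB
∠L = 88.75° − 162.05° = -73.30°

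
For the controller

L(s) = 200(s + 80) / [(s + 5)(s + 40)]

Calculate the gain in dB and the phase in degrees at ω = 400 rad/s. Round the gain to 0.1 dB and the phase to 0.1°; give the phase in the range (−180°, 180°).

-5.9 dB, -94.9°

At s = jω = j400:
zero (s+80): 80 + j400 → |·| = √(80²+400²) = √166400 ≈ 407.92, ∠ = arctan(400/80) ≈ 78.69°
pole (s+5): 5 + j400 → |·| = √(5²+400²) = √160025 ≈ 400.03, ∠ = arctan(400/5) ≈ 89.28°
pole (s+40): 40 + j400 → |·| = √(40²+400²) = √161600 ≈ 402, ∠ = arctan(400/40) ≈ 84.29°
|L| = 200 · 407.92 / 1.6081e+05 ≈ 0.50733
Gain = 20 log₁₀(0.50733) ≈ -5.89 dB
∠L = 78.69° − 173.57° = -94.88°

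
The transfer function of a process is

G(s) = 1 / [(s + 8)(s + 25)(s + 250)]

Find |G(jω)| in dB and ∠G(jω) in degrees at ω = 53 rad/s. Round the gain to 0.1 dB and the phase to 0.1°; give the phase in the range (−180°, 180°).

At s = jω = j53:
pole (s+8): 8 + j53 → |·| = √(8²+53²) = √2873 ≈ 53.6, ∠ = arctan(53/8) ≈ 81.42°
pole (s+25): 25 + j53 → |·| = √(25²+53²) = √3434 ≈ 58.6, ∠ = arctan(53/25) ≈ 64.75°
pole (s+250): 250 + j53 → |·| = √(250²+53²) = √65309 ≈ 255.56, ∠ = arctan(53/250) ≈ 11.97°
|G| = 1 / 8.027e+05 ≈ 1.2458e-06
Gain = 20 log₁₀(1.2458e-06) ≈ -118.09 dB
∠G = 0.00° − 158.14° = -158.14°

-118.1 dB, -158.1°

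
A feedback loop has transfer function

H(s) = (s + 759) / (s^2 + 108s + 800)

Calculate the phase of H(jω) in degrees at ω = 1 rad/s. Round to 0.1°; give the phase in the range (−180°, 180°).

Substitute s = j1:
Numerator: (j1) + 759 = 759 + j1
Denominator: (j1)^2 + 108(j1) + 800 = 799 + j108
|N| = √(759² + 1²) ≈ 759, ∠N ≈ 0.08°
|D| = √(799² + 108²) ≈ 806.27, ∠D ≈ 7.70°
∠H = 0.08° − 7.70° = -7.62°

-7.6°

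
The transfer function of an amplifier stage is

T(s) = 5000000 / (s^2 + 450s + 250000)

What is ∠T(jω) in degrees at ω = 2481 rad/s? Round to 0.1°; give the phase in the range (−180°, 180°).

At s = jω = j2481:
quadratic: (j2481)² + 450·j2481 + 250000 = -5905361 + j1116450 → |·| ≈ 6.01e+06, ∠ ≈ 169.29°
∠T = 0.00° − 169.29° = -169.29°

-169.3°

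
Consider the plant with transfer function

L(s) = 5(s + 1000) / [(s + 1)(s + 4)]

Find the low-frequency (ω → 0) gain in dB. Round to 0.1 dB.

L(0) = 5·1000 / (1·4) = 1250
20 log₁₀(1250) ≈ 61.94 dB

61.9 dB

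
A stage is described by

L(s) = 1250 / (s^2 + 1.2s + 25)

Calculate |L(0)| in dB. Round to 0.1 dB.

34.0 dB

L(0) = 1250 / 25 = 50
20 log₁₀(50) ≈ 33.98 dB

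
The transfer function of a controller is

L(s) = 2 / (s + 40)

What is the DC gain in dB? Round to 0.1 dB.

L(0) = 2 / (40) = 0.05
20 log₁₀(0.05) ≈ -26.02 dB

-26.0 dB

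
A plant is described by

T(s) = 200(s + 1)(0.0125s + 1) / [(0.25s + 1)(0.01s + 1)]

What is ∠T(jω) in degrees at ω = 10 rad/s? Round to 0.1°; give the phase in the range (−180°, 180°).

At ω = 10 rad/s:
zero (1 + j10·1) = 1 + j10 → |·| ≈ 10.05, ∠ ≈ 84.29°
zero (1 + j10·0.0125) = 1 + j0.125 → |·| ≈ 1.0078, ∠ ≈ 7.13°
pole (1 + j10·0.25) = 1 + j2.5 → |·| ≈ 2.6926, ∠ ≈ 68.20°
pole (1 + j10·0.01) = 1 + j0.1 → |·| ≈ 1.005, ∠ ≈ 5.71°
∠T = (84.29° + 7.13°) − (68.20° + 5.71°) = 17.51°

17.5°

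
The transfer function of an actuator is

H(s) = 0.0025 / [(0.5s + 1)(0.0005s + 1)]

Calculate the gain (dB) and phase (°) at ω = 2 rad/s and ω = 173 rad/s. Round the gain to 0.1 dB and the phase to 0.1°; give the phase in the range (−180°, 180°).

ω = 2: -55.1 dB, -45.1°; ω = 173: -90.8 dB, -94.3°

At ω = 2 rad/s:
pole (1 + j2·0.5) = 1 + j1 → |·| ≈ 1.4142, ∠ ≈ 45.00°
pole (1 + j2·0.0005) = 1 + j0.001 → |·| ≈ 1, ∠ ≈ 0.06°
|H| = 0.0025 · 1 / (1.4142 · 1) ≈ 0.0017678
Gain = 20 log₁₀(0.0017678) ≈ -55.05 dB
∠H = (0°) − (45.00° + 0.06°) = -45.06°

At ω = 173 rad/s:
pole (1 + j173·0.5) = 1 + j86.5 → |·| ≈ 86.506, ∠ ≈ 89.34°
pole (1 + j173·0.0005) = 1 + j0.0865 → |·| ≈ 1.0037, ∠ ≈ 4.94°
|H| = 0.0025 · 1 / (86.506 · 1.0037) ≈ 2.8793e-05
Gain = 20 log₁₀(2.8793e-05) ≈ -90.81 dB
∠H = (0°) − (89.34° + 4.94°) = -94.28°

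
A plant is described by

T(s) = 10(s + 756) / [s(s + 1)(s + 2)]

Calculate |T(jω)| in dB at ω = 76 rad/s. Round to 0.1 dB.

At s = jω = j76:
zero (s+756): 756 + j76 → |·| = √(756²+76²) = √577312 ≈ 759.81, ∠ = arctan(76/756) ≈ 5.74°
pole (s+1): 1 + j76 → |·| = √(1²+76²) = √5777 ≈ 76.007, ∠ = arctan(76/1) ≈ 89.25°
pole (s+2): 2 + j76 → |·| = √(2²+76²) = √5780 ≈ 76.026, ∠ = arctan(76/2) ≈ 88.49°
pole at origin: |s| = 76, ∠ = 90.00° (in denominator)
|T| = 10 · 759.81 / 4.3917e+05 ≈ 0.017301
Gain = 20 log₁₀(0.017301) ≈ -35.24 dB

-35.2 dB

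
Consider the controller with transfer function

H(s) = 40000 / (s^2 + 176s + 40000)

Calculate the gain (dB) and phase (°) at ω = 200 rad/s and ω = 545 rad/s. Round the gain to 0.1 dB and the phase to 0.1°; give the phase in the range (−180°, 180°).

ω = 200: 1.1 dB, -90.0°; ω = 545: -16.7 dB, -159.5°

At s = jω = j200:
quadratic: (j200)² + 176·j200 + 40000 = 0 + j35200 → |·| ≈ 35200, ∠ ≈ 90.00°
|H| = 40000 / 35200 ≈ 1.1364
Gain = 20 log₁₀(1.1364) ≈ 1.11 dB
∠H = 0.00° − 90.00° = -90.00°

At s = jω = j545:
quadratic: (j545)² + 176·j545 + 40000 = -257025 + j95920 → |·| ≈ 2.7434e+05, ∠ ≈ 159.53°
|H| = 40000 / 2.7434e+05 ≈ 0.1458
Gain = 20 log₁₀(0.1458) ≈ -16.72 dB
∠H = 0.00° − 159.53° = -159.53°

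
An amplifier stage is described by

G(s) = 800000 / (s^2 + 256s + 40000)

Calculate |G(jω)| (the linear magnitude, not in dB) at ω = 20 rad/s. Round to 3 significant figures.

At s = jω = j20:
quadratic: (j20)² + 256·j20 + 40000 = 39600 + j5120 → |·| ≈ 39930, ∠ ≈ 7.37°
|G| = 800000 / 39930 ≈ 20.035

20.0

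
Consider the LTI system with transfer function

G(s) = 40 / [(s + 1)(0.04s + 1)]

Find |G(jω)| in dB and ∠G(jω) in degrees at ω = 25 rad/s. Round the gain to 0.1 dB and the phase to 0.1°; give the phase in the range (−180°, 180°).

At ω = 25 rad/s:
pole (1 + j25·1) = 1 + j25 → |·| ≈ 25.02, ∠ ≈ 87.71°
pole (1 + j25·0.04) = 1 + j1 → |·| ≈ 1.4142, ∠ ≈ 45.00°
|G| = 40 · 1 / (25.02 · 1.4142) ≈ 1.1305
Gain = 20 log₁₀(1.1305) ≈ 1.07 dB
∠G = (0°) − (87.71° + 45.00°) = -132.71°

1.1 dB, -132.7°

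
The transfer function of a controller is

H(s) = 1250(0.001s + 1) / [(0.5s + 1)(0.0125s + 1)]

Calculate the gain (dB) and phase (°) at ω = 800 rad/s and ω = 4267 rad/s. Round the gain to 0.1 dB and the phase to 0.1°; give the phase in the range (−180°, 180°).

At ω = 800 rad/s:
zero (1 + j800·0.001) = 1 + j0.8 → |·| ≈ 1.2806, ∠ ≈ 38.66°
pole (1 + j800·0.5) = 1 + j400 → |·| ≈ 400, ∠ ≈ 89.86°
pole (1 + j800·0.0125) = 1 + j10 → |·| ≈ 10.05, ∠ ≈ 84.29°
|H| = 1250 · 1.2806 / (400 · 10.05) ≈ 0.3982
Gain = 20 log₁₀(0.3982) ≈ -8.00 dB
∠H = (38.66°) − (89.86° + 84.29°) = -135.49°

At ω = 4267 rad/s:
zero (1 + j4267·0.001) = 1 + j4.267 → |·| ≈ 4.3826, ∠ ≈ 76.81°
pole (1 + j4267·0.5) = 1 + j2133.5 → |·| ≈ 2133.5, ∠ ≈ 89.97°
pole (1 + j4267·0.0125) = 1 + j53.3375 → |·| ≈ 53.347, ∠ ≈ 88.93°
|H| = 1250 · 4.3826 / (2133.5 · 53.347) ≈ 0.048133
Gain = 20 log₁₀(0.048133) ≈ -26.35 dB
∠H = (76.81°) − (89.97° + 88.93°) = -102.09°

ω = 800: -8.0 dB, -135.5°; ω = 4267: -26.4 dB, -102.1°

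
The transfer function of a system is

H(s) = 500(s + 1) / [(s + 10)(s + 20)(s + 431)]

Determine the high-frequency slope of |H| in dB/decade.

Each pole contributes −20 dB/decade at high frequency; each zero contributes +20 dB/decade.
Net: 1 zero(s) − 3 pole(s) → -40 dB/decade.

-40 dB/decade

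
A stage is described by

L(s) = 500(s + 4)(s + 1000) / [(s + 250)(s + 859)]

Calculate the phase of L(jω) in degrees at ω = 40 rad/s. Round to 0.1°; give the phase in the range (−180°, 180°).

At s = jω = j40:
zero (s+4): 4 + j40 → |·| = √(4²+40²) = √1616 ≈ 40.2, ∠ = arctan(40/4) ≈ 84.29°
zero (s+1000): 1000 + j40 → |·| = √(1000²+40²) = √1001600 ≈ 1000.8, ∠ = arctan(40/1000) ≈ 2.29°
pole (s+250): 250 + j40 → |·| = √(250²+40²) = √64100 ≈ 253.18, ∠ = arctan(40/250) ≈ 9.09°
pole (s+859): 859 + j40 → |·| = √(859²+40²) = √739481 ≈ 859.93, ∠ = arctan(40/859) ≈ 2.67°
∠L = 86.58° − 11.76° = 74.82°

74.8°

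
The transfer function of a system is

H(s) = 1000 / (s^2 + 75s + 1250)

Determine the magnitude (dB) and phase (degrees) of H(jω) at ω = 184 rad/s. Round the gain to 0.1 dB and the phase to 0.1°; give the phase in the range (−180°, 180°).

Substitute s = j184:
Numerator: 1000 = 1000 + j0
Denominator: (j184)^2 + 75(j184) + 1250 = -32606 + j13800
|N| = √(1000² + 0²) ≈ 1000, ∠N ≈ 0.00°
|D| = √(32606² + 13800²) ≈ 35406, ∠D ≈ 157.06°
|H| = 1000 / 35406 ≈ 0.028244
Gain = 20 log₁₀(0.028244) ≈ -30.98 dB
∠H = 0.00° − 157.06° = -157.06°

-31.0 dB, -157.1°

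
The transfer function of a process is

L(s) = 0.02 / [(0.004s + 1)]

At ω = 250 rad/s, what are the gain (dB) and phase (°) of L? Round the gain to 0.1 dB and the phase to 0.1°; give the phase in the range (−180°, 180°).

At ω = 250 rad/s:
pole (1 + j250·0.004) = 1 + j1 → |·| ≈ 1.4142, ∠ ≈ 45.00°
|L| = 0.02 · 1 / (1.4142) ≈ 0.014142
Gain = 20 log₁₀(0.014142) ≈ -36.99 dB
∠L = (0°) − (45.00°) = -45.00°

-37.0 dB, -45.0°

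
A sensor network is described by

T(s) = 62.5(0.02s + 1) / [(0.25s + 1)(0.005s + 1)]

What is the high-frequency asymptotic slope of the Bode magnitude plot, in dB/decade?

-20 dB/decade

Each pole contributes −20 dB/decade at high frequency; each zero contributes +20 dB/decade.
Net: 1 zero(s) − 2 pole(s) → -20 dB/decade.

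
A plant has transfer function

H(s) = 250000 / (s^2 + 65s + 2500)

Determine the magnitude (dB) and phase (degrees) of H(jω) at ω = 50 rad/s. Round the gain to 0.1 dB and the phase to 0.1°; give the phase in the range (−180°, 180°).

37.7 dB, -90.0°

At s = jω = j50:
quadratic: (j50)² + 65·j50 + 2500 = 0 + j3250 → |·| ≈ 3250, ∠ ≈ 90.00°
|H| = 250000 / 3250 ≈ 76.923
Gain = 20 log₁₀(76.923) ≈ 37.72 dB
∠H = 0.00° − 90.00° = -90.00°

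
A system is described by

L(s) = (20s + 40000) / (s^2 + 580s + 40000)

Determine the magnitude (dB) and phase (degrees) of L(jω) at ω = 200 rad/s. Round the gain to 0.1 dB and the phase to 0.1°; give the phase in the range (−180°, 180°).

Substitute s = j200:
Numerator: 20(j200) + 40000 = 40000 + j4000
Denominator: (j200)^2 + 580(j200) + 40000 = 0 + j116000
|N| = √(40000² + 4000²) ≈ 40200, ∠N ≈ 5.71°
|D| = √(0² + 116000²) ≈ 1.16e+05, ∠D ≈ 90.00°
|L| = 40200 / 1.16e+05 ≈ 0.34655
Gain = 20 log₁₀(0.34655) ≈ -9.20 dB
∠L = 5.71° − 90.00° = -84.29°

-9.2 dB, -84.3°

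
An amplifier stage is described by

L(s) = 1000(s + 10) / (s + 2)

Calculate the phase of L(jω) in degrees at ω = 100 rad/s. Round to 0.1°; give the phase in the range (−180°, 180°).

-4.6°

At s = jω = j100:
zero (s+10): 10 + j100 → |·| = √(10²+100²) = √10100 ≈ 100.5, ∠ = arctan(100/10) ≈ 84.29°
pole (s+2): 2 + j100 → |·| = √(2²+100²) = √10004 ≈ 100.02, ∠ = arctan(100/2) ≈ 88.85°
∠L = 84.29° − 88.85° = -4.56°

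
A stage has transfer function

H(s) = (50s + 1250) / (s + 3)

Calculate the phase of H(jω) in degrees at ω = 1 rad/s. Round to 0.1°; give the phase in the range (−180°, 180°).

-16.1°

Substitute s = j1:
Numerator: 50(j1) + 1250 = 1250 + j50
Denominator: (j1) + 3 = 3 + j1
|N| = √(1250² + 50²) ≈ 1251, ∠N ≈ 2.29°
|D| = √(3² + 1²) ≈ 3.1623, ∠D ≈ 18.43°
∠H = 2.29° − 18.43° = -16.14°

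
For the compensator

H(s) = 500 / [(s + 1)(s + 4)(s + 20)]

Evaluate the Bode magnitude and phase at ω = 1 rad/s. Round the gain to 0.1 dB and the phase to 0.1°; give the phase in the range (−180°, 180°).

12.6 dB, -61.9°

At s = jω = j1:
pole (s+1): 1 + j1 → |·| = √(1²+1²) = √2 ≈ 1.4142, ∠ = arctan(1/1) ≈ 45.00°
pole (s+4): 4 + j1 → |·| = √(4²+1²) = √17 ≈ 4.1231, ∠ = arctan(1/4) ≈ 14.04°
pole (s+20): 20 + j1 → |·| = √(20²+1²) = √401 ≈ 20.025, ∠ = arctan(1/20) ≈ 2.86°
|H| = 500 / 116.76 ≈ 4.2823
Gain = 20 log₁₀(4.2823) ≈ 12.63 dB
∠H = 0.00° − 61.90° = -61.90°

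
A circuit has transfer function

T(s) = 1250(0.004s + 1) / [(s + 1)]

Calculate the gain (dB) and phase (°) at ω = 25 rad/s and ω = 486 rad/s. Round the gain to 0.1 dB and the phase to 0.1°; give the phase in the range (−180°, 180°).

ω = 25: 34.0 dB, -82.0°; ω = 486: 15.0 dB, -27.1°

At ω = 25 rad/s:
zero (1 + j25·0.004) = 1 + j0.1 → |·| ≈ 1.005, ∠ ≈ 5.71°
pole (1 + j25·1) = 1 + j25 → |·| ≈ 25.02, ∠ ≈ 87.71°
|T| = 1250 · 1.005 / (25.02) ≈ 50.21
Gain = 20 log₁₀(50.21) ≈ 34.02 dB
∠T = (5.71°) − (87.71°) = -82.00°

At ω = 486 rad/s:
zero (1 + j486·0.004) = 1 + j1.944 → |·| ≈ 2.1861, ∠ ≈ 62.78°
pole (1 + j486·1) = 1 + j486 → |·| ≈ 486, ∠ ≈ 89.88°
|T| = 1250 · 2.1861 / (486) ≈ 5.6227
Gain = 20 log₁₀(5.6227) ≈ 15.00 dB
∠T = (62.78°) − (89.88°) = -27.10°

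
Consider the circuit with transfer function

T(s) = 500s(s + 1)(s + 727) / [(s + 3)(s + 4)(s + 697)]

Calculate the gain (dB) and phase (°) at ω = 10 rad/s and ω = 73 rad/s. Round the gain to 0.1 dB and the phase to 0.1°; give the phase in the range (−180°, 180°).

At s = jω = j10:
zero (s+1): 1 + j10 → |·| = √(1²+10²) = √101 ≈ 10.05, ∠ = arctan(10/1) ≈ 84.29°
zero (s+727): 727 + j10 → |·| = √(727²+10²) = √528629 ≈ 727.07, ∠ = arctan(10/727) ≈ 0.79°
zero at origin: s = j10 → |·| = 10, ∠ = 90.00°
pole (s+3): 3 + j10 → |·| = √(3²+10²) = √109 ≈ 10.44, ∠ = arctan(10/3) ≈ 73.30°
pole (s+4): 4 + j10 → |·| = √(4²+10²) = √116 ≈ 10.77, ∠ = arctan(10/4) ≈ 68.20°
pole (s+697): 697 + j10 → |·| = √(697²+10²) = √485909 ≈ 697.07, ∠ = arctan(10/697) ≈ 0.82°
|T| = 500 · 73071 / 78378 ≈ 466.14
Gain = 20 log₁₀(466.14) ≈ 53.37 dB
∠T = 175.08° − 142.32° = 32.76°

At s = jω = j73:
zero (s+1): 1 + j73 → |·| = √(1²+73²) = √5330 ≈ 73.007, ∠ = arctan(73/1) ≈ 89.22°
zero (s+727): 727 + j73 → |·| = √(727²+73²) = √533858 ≈ 730.66, ∠ = arctan(73/727) ≈ 5.73°
zero at origin: s = j73 → |·| = 73, ∠ = 90.00°
pole (s+3): 3 + j73 → |·| = √(3²+73²) = √5338 ≈ 73.062, ∠ = arctan(73/3) ≈ 87.65°
pole (s+4): 4 + j73 → |·| = √(4²+73²) = √5345 ≈ 73.11, ∠ = arctan(73/4) ≈ 86.86°
pole (s+697): 697 + j73 → |·| = √(697²+73²) = √491138 ≈ 700.81, ∠ = arctan(73/697) ≈ 5.98°
|T| = 500 · 3.8941e+06 / 3.7434e+06 ≈ 520.13
Gain = 20 log₁₀(520.13) ≈ 54.32 dB
∠T = 184.95° − 180.49° = 4.46°

ω = 10: 53.4 dB, 32.8°; ω = 73: 54.3 dB, 4.5°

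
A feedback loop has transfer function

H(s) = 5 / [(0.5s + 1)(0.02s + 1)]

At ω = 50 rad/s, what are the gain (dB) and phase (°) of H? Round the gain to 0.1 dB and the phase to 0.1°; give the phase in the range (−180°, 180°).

At ω = 50 rad/s:
pole (1 + j50·0.5) = 1 + j25 → |·| ≈ 25.02, ∠ ≈ 87.71°
pole (1 + j50·0.02) = 1 + j1 → |·| ≈ 1.4142, ∠ ≈ 45.00°
|H| = 5 · 1 / (25.02 · 1.4142) ≈ 0.14131
Gain = 20 log₁₀(0.14131) ≈ -17.00 dB
∠H = (0°) − (87.71° + 45.00°) = -132.71°

-17.0 dB, -132.7°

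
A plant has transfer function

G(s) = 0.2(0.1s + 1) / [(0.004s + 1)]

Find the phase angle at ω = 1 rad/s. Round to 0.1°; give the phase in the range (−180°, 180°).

At ω = 1 rad/s:
zero (1 + j1·0.1) = 1 + j0.1 → |·| ≈ 1.005, ∠ ≈ 5.71°
pole (1 + j1·0.004) = 1 + j0.004 → |·| ≈ 1, ∠ ≈ 0.23°
∠G = (5.71°) − (0.23°) = 5.48°

5.5°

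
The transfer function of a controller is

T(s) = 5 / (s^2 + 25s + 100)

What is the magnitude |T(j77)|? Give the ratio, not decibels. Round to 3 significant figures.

Substitute s = j77:
Numerator: 5 = 5 + j0
Denominator: (j77)^2 + 25(j77) + 100 = -5829 + j1925
|N| = √(5² + 0²) ≈ 5, ∠N ≈ 0.00°
|D| = √(5829² + 1925²) ≈ 6138.6, ∠D ≈ 161.72°
|T| = 5 / 6138.6 ≈ 0.00081452

0.000815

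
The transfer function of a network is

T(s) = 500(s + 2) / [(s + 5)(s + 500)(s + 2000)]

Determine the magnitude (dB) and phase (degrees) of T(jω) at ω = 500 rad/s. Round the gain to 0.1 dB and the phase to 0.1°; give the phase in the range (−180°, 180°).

At s = jω = j500:
zero (s+2): 2 + j500 → |·| = √(2²+500²) = √250004 ≈ 500, ∠ = arctan(500/2) ≈ 89.77°
pole (s+5): 5 + j500 → |·| = √(5²+500²) = √250025 ≈ 500.02, ∠ = arctan(500/5) ≈ 89.43°
pole (s+500): 500 + j500 → |·| = √(500²+500²) = √500000 ≈ 707.11, ∠ = arctan(500/500) ≈ 45.00°
pole (s+2000): 2000 + j500 → |·| = √(2000²+500²) = √4250000 ≈ 2061.6, ∠ = arctan(500/2000) ≈ 14.04°
|T| = 500 · 500 / 7.2892e+08 ≈ 0.00034297
Gain = 20 log₁₀(0.00034297) ≈ -69.29 dB
∠T = 89.77° − 148.47° = -58.70°

-69.3 dB, -58.7°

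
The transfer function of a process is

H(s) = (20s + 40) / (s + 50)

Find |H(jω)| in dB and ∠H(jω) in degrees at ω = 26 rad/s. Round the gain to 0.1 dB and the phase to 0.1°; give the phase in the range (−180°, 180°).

19.3 dB, 58.1°

Substitute s = j26:
Numerator: 20(j26) + 40 = 40 + j520
Denominator: (j26) + 50 = 50 + j26
|N| = √(40² + 520²) ≈ 521.54, ∠N ≈ 85.60°
|D| = √(50² + 26²) ≈ 56.356, ∠D ≈ 27.47°
|H| = 521.54 / 56.356 ≈ 9.2544
Gain = 20 log₁₀(9.2544) ≈ 19.33 dB
∠H = 85.60° − 27.47° = 58.13°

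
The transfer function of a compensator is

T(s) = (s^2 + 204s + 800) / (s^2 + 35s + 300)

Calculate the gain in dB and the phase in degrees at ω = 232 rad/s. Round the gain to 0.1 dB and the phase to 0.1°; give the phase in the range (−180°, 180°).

Substitute s = j232:
Numerator: (j232)^2 + 204(j232) + 800 = -53024 + j47328
Denominator: (j232)^2 + 35(j232) + 300 = -53524 + j8120
|N| = √(53024² + 47328²) ≈ 71074, ∠N ≈ 138.25°
|D| = √(53524² + 8120²) ≈ 54136, ∠D ≈ 171.37°
|T| = 71074 / 54136 ≈ 1.3129
Gain = 20 log₁₀(1.3129) ≈ 2.36 dB
∠T = 138.25° − 171.37° = -33.12°

2.4 dB, -33.1°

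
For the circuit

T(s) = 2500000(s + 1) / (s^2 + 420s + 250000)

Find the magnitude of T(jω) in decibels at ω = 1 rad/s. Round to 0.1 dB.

At s = jω = j1:
zero (s+1): 1 + j1 → |·| = √(1²+1²) = √2 ≈ 1.4142, ∠ = arctan(1/1) ≈ 45.00°
quadratic: (j1)² + 420·j1 + 250000 = 249999 + j420 → |·| ≈ 2.5e+05, ∠ ≈ 0.10°
|T| = 2500000 · 1.4142 / 2.5e+05 ≈ 14.142
Gain = 20 log₁₀(14.142) ≈ 23.01 dB

23.0 dB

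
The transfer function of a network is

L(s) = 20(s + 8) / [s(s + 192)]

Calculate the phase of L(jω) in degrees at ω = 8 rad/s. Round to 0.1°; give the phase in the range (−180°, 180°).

At s = jω = j8:
zero (s+8): 8 + j8 → |·| = √(8²+8²) = √128 ≈ 11.314, ∠ = arctan(8/8) ≈ 45.00°
pole (s+192): 192 + j8 → |·| = √(192²+8²) = √36928 ≈ 192.17, ∠ = arctan(8/192) ≈ 2.39°
pole at origin: |s| = 8, ∠ = 90.00° (in denominator)
∠L = 45.00° − 92.39° = -47.39°

-47.4°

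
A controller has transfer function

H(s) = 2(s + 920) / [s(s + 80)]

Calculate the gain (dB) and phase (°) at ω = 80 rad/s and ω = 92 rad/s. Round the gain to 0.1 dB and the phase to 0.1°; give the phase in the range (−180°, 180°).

At s = jω = j80:
zero (s+920): 920 + j80 → |·| = √(920²+80²) = √852800 ≈ 923.47, ∠ = arctan(80/920) ≈ 4.97°
pole (s+80): 80 + j80 → |·| = √(80²+80²) = √12800 ≈ 113.14, ∠ = arctan(80/80) ≈ 45.00°
pole at origin: |s| = 80, ∠ = 90.00° (in denominator)
|H| = 2 · 923.47 / 9051.2 ≈ 0.20405
Gain = 20 log₁₀(0.20405) ≈ -13.81 dB
∠H = 4.97° − 135.00° = -130.03°

At s = jω = j92:
zero (s+920): 920 + j92 → |·| = √(920²+92²) = √854864 ≈ 924.59, ∠ = arctan(92/920) ≈ 5.71°
pole (s+80): 80 + j92 → |·| = √(80²+92²) = √14864 ≈ 121.92, ∠ = arctan(92/80) ≈ 48.99°
pole at origin: |s| = 92, ∠ = 90.00° (in denominator)
|H| = 2 · 924.59 / 11217 ≈ 0.16486
Gain = 20 log₁₀(0.16486) ≈ -15.66 dB
∠H = 5.71° − 138.99° = -133.28°

ω = 80: -13.8 dB, -130.0°; ω = 92: -15.7 dB, -133.3°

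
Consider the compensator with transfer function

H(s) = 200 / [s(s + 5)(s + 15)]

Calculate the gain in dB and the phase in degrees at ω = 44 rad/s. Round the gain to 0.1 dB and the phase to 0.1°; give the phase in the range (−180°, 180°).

At s = jω = j44:
pole (s+5): 5 + j44 → |·| = √(5²+44²) = √1961 ≈ 44.283, ∠ = arctan(44/5) ≈ 83.52°
pole (s+15): 15 + j44 → |·| = √(15²+44²) = √2161 ≈ 46.487, ∠ = arctan(44/15) ≈ 71.18°
pole at origin: |s| = 44, ∠ = 90.00° (in denominator)
|H| = 200 / 90578 ≈ 0.002208
Gain = 20 log₁₀(0.002208) ≈ -53.12 dB
∠H = 0.00° − 244.70° = -244.70° ≡ 115.30° (principal value)

-53.1 dB, 115.3°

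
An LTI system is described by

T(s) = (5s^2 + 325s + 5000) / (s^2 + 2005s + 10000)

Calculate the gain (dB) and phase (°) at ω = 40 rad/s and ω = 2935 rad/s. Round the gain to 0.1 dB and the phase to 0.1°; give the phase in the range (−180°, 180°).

Substitute s = j40:
Numerator: 5(j40)^2 + 325(j40) + 5000 = -3000 + j13000
Denominator: (j40)^2 + 2005(j40) + 10000 = 8400 + j80200
|N| = √(3000² + 13000²) ≈ 13342, ∠N ≈ 102.99°
|D| = √(8400² + 80200²) ≈ 80639, ∠D ≈ 84.02°
|T| = 13342 / 80639 ≈ 0.16545
Gain = 20 log₁₀(0.16545) ≈ -15.63 dB
∠T = 102.99° − 84.02° = 18.97°

Substitute s = j2935:
Numerator: 5(j2935)^2 + 325(j2935) + 5000 = -43066125 + j953875
Denominator: (j2935)^2 + 2005(j2935) + 10000 = -8604225 + j5884675
|N| = √(43066125² + 953875²) ≈ 4.3077e+07, ∠N ≈ 178.73°
|D| = √(8604225² + 5884675²) ≈ 1.0424e+07, ∠D ≈ 145.63°
|T| = 4.3077e+07 / 1.0424e+07 ≈ 4.1325
Gain = 20 log₁₀(4.1325) ≈ 12.32 dB
∠T = 178.73° − 145.63° = 33.10°

ω = 40: -15.6 dB, 19.0°; ω = 2935: 12.3 dB, 33.1°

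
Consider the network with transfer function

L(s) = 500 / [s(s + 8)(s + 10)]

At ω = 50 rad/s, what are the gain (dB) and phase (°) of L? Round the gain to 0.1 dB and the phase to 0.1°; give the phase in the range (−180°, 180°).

-48.2 dB, 110.4°

At s = jω = j50:
pole (s+8): 8 + j50 → |·| = √(8²+50²) = √2564 ≈ 50.636, ∠ = arctan(50/8) ≈ 80.91°
pole (s+10): 10 + j50 → |·| = √(10²+50²) = √2600 ≈ 50.99, ∠ = arctan(50/10) ≈ 78.69°
pole at origin: |s| = 50, ∠ = 90.00° (in denominator)
|L| = 500 / 1.291e+05 ≈ 0.003873
Gain = 20 log₁₀(0.003873) ≈ -48.24 dB
∠L = 0.00° − 249.60° = -249.60° ≡ 110.40° (principal value)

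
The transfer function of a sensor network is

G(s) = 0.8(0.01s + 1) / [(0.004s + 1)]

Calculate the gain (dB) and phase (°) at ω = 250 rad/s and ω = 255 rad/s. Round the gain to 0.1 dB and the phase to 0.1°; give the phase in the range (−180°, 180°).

ω = 250: 3.7 dB, 23.2°; ω = 255: 3.7 dB, 23.0°

At ω = 250 rad/s:
zero (1 + j250·0.01) = 1 + j2.5 → |·| ≈ 2.6926, ∠ ≈ 68.20°
pole (1 + j250·0.004) = 1 + j1 → |·| ≈ 1.4142, ∠ ≈ 45.00°
|G| = 0.8 · 2.6926 / (1.4142) ≈ 1.5232
Gain = 20 log₁₀(1.5232) ≈ 3.66 dB
∠G = (68.20°) − (45.00°) = 23.20°

At ω = 255 rad/s:
zero (1 + j255·0.01) = 1 + j2.55 → |·| ≈ 2.7391, ∠ ≈ 68.59°
pole (1 + j255·0.004) = 1 + j1.02 → |·| ≈ 1.4284, ∠ ≈ 45.57°
|G| = 0.8 · 2.7391 / (1.4284) ≈ 1.5341
Gain = 20 log₁₀(1.5341) ≈ 3.72 dB
∠G = (68.59°) − (45.57°) = 23.02°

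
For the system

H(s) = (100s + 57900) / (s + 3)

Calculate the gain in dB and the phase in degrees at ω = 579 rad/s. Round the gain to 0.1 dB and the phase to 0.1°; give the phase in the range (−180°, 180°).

43.0 dB, -44.7°

Substitute s = j579:
Numerator: 100(j579) + 57900 = 57900 + j57900
Denominator: (j579) + 3 = 3 + j579
|N| = √(57900² + 57900²) ≈ 81883, ∠N ≈ 45.00°
|D| = √(3² + 579²) ≈ 579.01, ∠D ≈ 89.70°
|H| = 81883 / 579.01 ≈ 141.42
Gain = 20 log₁₀(141.42) ≈ 43.01 dB
∠H = 45.00° − 89.70° = -44.70°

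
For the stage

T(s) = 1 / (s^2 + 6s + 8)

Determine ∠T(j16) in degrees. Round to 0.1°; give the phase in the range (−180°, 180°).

Substitute s = j16:
Numerator: 1 = 1 + j0
Denominator: (j16)^2 + 6(j16) + 8 = -248 + j96
|N| = √(1² + 0²) ≈ 1, ∠N ≈ 0.00°
|D| = √(248² + 96²) ≈ 265.93, ∠D ≈ 158.84°
∠T = 0.00° − 158.84° = -158.84°

-158.8°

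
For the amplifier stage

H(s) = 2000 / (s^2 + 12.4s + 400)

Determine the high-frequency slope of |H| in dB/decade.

-40 dB/decade

Each pole contributes −20 dB/decade at high frequency; each zero contributes +20 dB/decade.
Net: 0 zero(s) − 2 pole(s) → -40 dB/decade.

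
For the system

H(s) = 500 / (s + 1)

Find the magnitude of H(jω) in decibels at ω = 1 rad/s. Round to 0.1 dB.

At s = jω = j1:
pole (s+1): 1 + j1 → |·| = √(1²+1²) = √2 ≈ 1.4142, ∠ = arctan(1/1) ≈ 45.00°
|H| = 500 / 1.4142 ≈ 353.56
Gain = 20 log₁₀(353.56) ≈ 50.97 dB

51.0 dB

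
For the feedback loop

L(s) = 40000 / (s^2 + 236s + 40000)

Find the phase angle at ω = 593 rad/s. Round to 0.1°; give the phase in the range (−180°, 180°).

At s = jω = j593:
quadratic: (j593)² + 236·j593 + 40000 = -311649 + j139948 → |·| ≈ 3.4163e+05, ∠ ≈ 155.82°
∠L = 0.00° − 155.82° = -155.82°

-155.8°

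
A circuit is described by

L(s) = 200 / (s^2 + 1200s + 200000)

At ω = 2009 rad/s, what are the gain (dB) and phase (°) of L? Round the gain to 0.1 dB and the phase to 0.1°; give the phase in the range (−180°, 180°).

-87.1 dB, -147.9°

Substitute s = j2009:
Numerator: 200 = 200 + j0
Denominator: (j2009)^2 + 1200(j2009) + 200000 = -3836081 + j2410800
|N| = √(200² + 0²) ≈ 200, ∠N ≈ 0.00°
|D| = √(3836081² + 2410800²) ≈ 4.5307e+06, ∠D ≈ 147.85°
|L| = 200 / 4.5307e+06 ≈ 4.4143e-05
Gain = 20 log₁₀(4.4143e-05) ≈ -87.10 dB
∠L = 0.00° − 147.85° = -147.85°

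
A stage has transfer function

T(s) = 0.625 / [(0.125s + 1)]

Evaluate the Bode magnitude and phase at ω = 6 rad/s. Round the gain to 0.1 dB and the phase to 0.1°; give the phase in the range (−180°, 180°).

-6.0 dB, -36.9°

At ω = 6 rad/s:
pole (1 + j6·0.125) = 1 + j0.75 → |·| ≈ 1.25, ∠ ≈ 36.87°
|T| = 0.625 · 1 / (1.25) ≈ 0.5
Gain = 20 log₁₀(0.5) ≈ -6.02 dB
∠T = (0°) − (36.87°) = -36.87°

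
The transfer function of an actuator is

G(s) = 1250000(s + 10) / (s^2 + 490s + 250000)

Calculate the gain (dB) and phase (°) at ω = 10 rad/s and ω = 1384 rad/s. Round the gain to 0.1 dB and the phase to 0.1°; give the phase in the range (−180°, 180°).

At s = jω = j10:
zero (s+10): 10 + j10 → |·| = √(10²+10²) = √200 ≈ 14.142, ∠ = arctan(10/10) ≈ 45.00°
quadratic: (j10)² + 490·j10 + 250000 = 249900 + j4900 → |·| ≈ 2.4995e+05, ∠ ≈ 1.12°
|G| = 1250000 · 14.142 / 2.4995e+05 ≈ 70.724
Gain = 20 log₁₀(70.724) ≈ 36.99 dB
∠G = 45.00° − 1.12° = 43.88°

At s = jω = j1384:
zero (s+10): 10 + j1384 → |·| = √(10²+1384²) = √1915556 ≈ 1384, ∠ = arctan(1384/10) ≈ 89.59°
quadratic: (j1384)² + 490·j1384 + 250000 = -1665456 + j678160 → |·| ≈ 1.7982e+06, ∠ ≈ 157.84°
|G| = 1250000 · 1384 / 1.7982e+06 ≈ 962.07
Gain = 20 log₁₀(962.07) ≈ 59.66 dB
∠G = 89.59° − 157.84° = -68.25°

ω = 10: 37.0 dB, 43.9°; ω = 1384: 59.7 dB, -68.3°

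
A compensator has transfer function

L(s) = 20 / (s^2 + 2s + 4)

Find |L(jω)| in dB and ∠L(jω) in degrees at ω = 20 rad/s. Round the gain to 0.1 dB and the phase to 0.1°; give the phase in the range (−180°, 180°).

-26.0 dB, -174.2°

At s = jω = j20:
quadratic: (j20)² + 2·j20 + 4 = -396 + j40 → |·| ≈ 398.02, ∠ ≈ 174.23°
|L| = 20 / 398.02 ≈ 0.050249
Gain = 20 log₁₀(0.050249) ≈ -25.98 dB
∠L = 0.00° − 174.23° = -174.23°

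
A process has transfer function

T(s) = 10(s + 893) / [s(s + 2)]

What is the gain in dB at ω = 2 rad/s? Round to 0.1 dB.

At s = jω = j2:
zero (s+893): 893 + j2 → |·| = √(893²+2²) = √797453 ≈ 893, ∠ = arctan(2/893) ≈ 0.13°
pole (s+2): 2 + j2 → |·| = √(2²+2²) = √8 ≈ 2.8284, ∠ = arctan(2/2) ≈ 45.00°
pole at origin: |s| = 2, ∠ = 90.00° (in denominator)
|T| = 10 · 893 / 5.6568 ≈ 1578.6
Gain = 20 log₁₀(1578.6) ≈ 63.97 dB

64.0 dB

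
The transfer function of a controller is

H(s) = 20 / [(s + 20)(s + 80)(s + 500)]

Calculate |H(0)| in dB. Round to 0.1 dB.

-92.0 dB

H(0) = 20 / (20·80·500) = 2.5e-05
20 log₁₀(2.5e-05) ≈ -92.04 dB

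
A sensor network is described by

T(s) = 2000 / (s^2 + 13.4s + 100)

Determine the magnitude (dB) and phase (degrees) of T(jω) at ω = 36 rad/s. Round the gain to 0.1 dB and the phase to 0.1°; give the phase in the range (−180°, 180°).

3.8 dB, -158.0°

At s = jω = j36:
quadratic: (j36)² + 13.4·j36 + 100 = -1196 + j482.4 → |·| ≈ 1289.6, ∠ ≈ 158.03°
|T| = 2000 / 1289.6 ≈ 1.5509
Gain = 20 log₁₀(1.5509) ≈ 3.81 dB
∠T = 0.00° − 158.03° = -158.03°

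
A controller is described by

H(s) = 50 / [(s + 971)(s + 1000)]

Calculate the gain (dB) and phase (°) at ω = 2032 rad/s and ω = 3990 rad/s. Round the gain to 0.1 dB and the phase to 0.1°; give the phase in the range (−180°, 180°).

At s = jω = j2032:
pole (s+971): 971 + j2032 → |·| = √(971²+2032²) = √5071865 ≈ 2252.1, ∠ = arctan(2032/971) ≈ 64.46°
pole (s+1000): 1000 + j2032 → |·| = √(1000²+2032²) = √5129024 ≈ 2264.7, ∠ = arctan(2032/1000) ≈ 63.80°
|H| = 50 / 5.1003e+06 ≈ 9.8033e-06
Gain = 20 log₁₀(9.8033e-06) ≈ -100.17 dB
∠H = 0.00° − 128.26° = -128.26°

At s = jω = j3990:
pole (s+971): 971 + j3990 → |·| = √(971²+3990²) = √16862941 ≈ 4106.5, ∠ = arctan(3990/971) ≈ 76.32°
pole (s+1000): 1000 + j3990 → |·| = √(1000²+3990²) = √16920100 ≈ 4113.4, ∠ = arctan(3990/1000) ≈ 75.93°
|H| = 50 / 1.6892e+07 ≈ 2.96e-06
Gain = 20 log₁₀(2.96e-06) ≈ -110.57 dB
∠H = 0.00° − 152.25° = -152.25°

ω = 2032: -100.2 dB, -128.3°; ω = 3990: -110.6 dB, -152.3°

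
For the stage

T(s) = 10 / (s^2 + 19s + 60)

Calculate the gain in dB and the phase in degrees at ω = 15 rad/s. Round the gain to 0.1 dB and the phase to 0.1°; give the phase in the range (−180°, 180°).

Substitute s = j15:
Numerator: 10 = 10 + j0
Denominator: (j15)^2 + 19(j15) + 60 = -165 + j285
|N| = √(10² + 0²) ≈ 10, ∠N ≈ 0.00°
|D| = √(165² + 285²) ≈ 329.32, ∠D ≈ 120.07°
|T| = 10 / 329.32 ≈ 0.030366
Gain = 20 log₁₀(0.030366) ≈ -30.35 dB
∠T = 0.00° − 120.07° = -120.07°

-30.4 dB, -120.1°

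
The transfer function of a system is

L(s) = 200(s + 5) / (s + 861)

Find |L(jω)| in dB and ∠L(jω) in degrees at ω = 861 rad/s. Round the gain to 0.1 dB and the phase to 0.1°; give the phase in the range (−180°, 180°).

At s = jω = j861:
zero (s+5): 5 + j861 → |·| = √(5²+861²) = √741346 ≈ 861.01, ∠ = arctan(861/5) ≈ 89.67°
pole (s+861): 861 + j861 → |·| = √(861²+861²) = √1482642 ≈ 1217.6, ∠ = arctan(861/861) ≈ 45.00°
|L| = 200 · 861.01 / 1217.6 ≈ 141.43
Gain = 20 log₁₀(141.43) ≈ 43.01 dB
∠L = 89.67° − 45.00° = 44.67°

43.0 dB, 44.7°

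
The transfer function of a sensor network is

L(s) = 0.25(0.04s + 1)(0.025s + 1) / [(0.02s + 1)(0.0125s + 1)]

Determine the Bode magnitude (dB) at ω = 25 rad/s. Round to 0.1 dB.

-9.0 dB

At ω = 25 rad/s:
zero (1 + j25·0.04) = 1 + j1 → |·| ≈ 1.4142, ∠ ≈ 45.00°
zero (1 + j25·0.025) = 1 + j0.625 → |·| ≈ 1.1792, ∠ ≈ 32.01°
pole (1 + j25·0.02) = 1 + j0.5 → |·| ≈ 1.118, ∠ ≈ 26.57°
pole (1 + j25·0.0125) = 1 + j0.3125 → |·| ≈ 1.0477, ∠ ≈ 17.35°
|L| = 0.25 · 1.4142 · 1.1792 / (1.118 · 1.0477) ≈ 0.35593
Gain = 20 log₁₀(0.35593) ≈ -8.97 dB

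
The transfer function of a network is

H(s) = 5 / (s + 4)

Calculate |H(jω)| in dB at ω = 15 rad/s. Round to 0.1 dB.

-9.8 dB

Substitute s = j15:
Numerator: 5 = 5 + j0
Denominator: (j15) + 4 = 4 + j15
|N| = √(5² + 0²) ≈ 5, ∠N ≈ 0.00°
|D| = √(4² + 15²) ≈ 15.524, ∠D ≈ 75.07°
|H| = 5 / 15.524 ≈ 0.32208
Gain = 20 log₁₀(0.32208) ≈ -9.84 dB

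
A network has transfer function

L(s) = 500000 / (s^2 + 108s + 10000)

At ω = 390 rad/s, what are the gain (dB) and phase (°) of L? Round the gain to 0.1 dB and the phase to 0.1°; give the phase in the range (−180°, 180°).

At s = jω = j390:
quadratic: (j390)² + 108·j390 + 10000 = -142100 + j42120 → |·| ≈ 1.4821e+05, ∠ ≈ 163.49°
|L| = 500000 / 1.4821e+05 ≈ 3.3736
Gain = 20 log₁₀(3.3736) ≈ 10.56 dB
∠L = 0.00° − 163.49° = -163.49°

10.6 dB, -163.5°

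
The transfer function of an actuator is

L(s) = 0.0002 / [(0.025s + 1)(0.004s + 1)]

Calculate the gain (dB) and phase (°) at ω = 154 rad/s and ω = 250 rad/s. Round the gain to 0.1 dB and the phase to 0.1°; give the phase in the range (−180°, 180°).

ω = 154: -87.4 dB, -107.1°; ω = 250: -93.0 dB, -125.9°

At ω = 154 rad/s:
pole (1 + j154·0.025) = 1 + j3.85 → |·| ≈ 3.9778, ∠ ≈ 75.44°
pole (1 + j154·0.004) = 1 + j0.616 → |·| ≈ 1.1745, ∠ ≈ 31.63°
|L| = 0.0002 · 1 / (3.9778 · 1.1745) ≈ 4.2809e-05
Gain = 20 log₁₀(4.2809e-05) ≈ -87.37 dB
∠L = (0°) − (75.44° + 31.63°) = -107.07°

At ω = 250 rad/s:
pole (1 + j250·0.025) = 1 + j6.25 → |·| ≈ 6.3295, ∠ ≈ 80.91°
pole (1 + j250·0.004) = 1 + j1 → |·| ≈ 1.4142, ∠ ≈ 45.00°
|L| = 0.0002 · 1 / (6.3295 · 1.4142) ≈ 2.2343e-05
Gain = 20 log₁₀(2.2343e-05) ≈ -93.02 dB
∠L = (0°) − (80.91° + 45.00°) = -125.91°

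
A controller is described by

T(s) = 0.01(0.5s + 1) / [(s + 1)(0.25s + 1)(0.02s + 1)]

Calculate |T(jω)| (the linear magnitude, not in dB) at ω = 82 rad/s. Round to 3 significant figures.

0.000127

At ω = 82 rad/s:
zero (1 + j82·0.5) = 1 + j41 → |·| ≈ 41.012, ∠ ≈ 88.60°
pole (1 + j82·1) = 1 + j82 → |·| ≈ 82.006, ∠ ≈ 89.30°
pole (1 + j82·0.25) = 1 + j20.5 → |·| ≈ 20.524, ∠ ≈ 87.21°
pole (1 + j82·0.02) = 1 + j1.64 → |·| ≈ 1.9208, ∠ ≈ 58.63°
|T| = 0.01 · 41.012 / (82.006 · 20.524 · 1.9208) ≈ 0.00012686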